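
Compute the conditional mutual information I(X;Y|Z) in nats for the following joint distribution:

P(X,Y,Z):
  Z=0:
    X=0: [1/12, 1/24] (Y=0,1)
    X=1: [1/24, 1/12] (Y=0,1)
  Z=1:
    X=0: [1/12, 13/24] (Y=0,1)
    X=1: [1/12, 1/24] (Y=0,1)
0.0865 nats

Conditional mutual information: I(X;Y|Z) = H(X|Z) + H(Y|Z) - H(X,Y|Z)

H(Z) = 0.5623
H(X,Z) = 1.0735 → H(X|Z) = 0.5112
H(Y,Z) = 1.1329 → H(Y|Z) = 0.5706
H(X,Y,Z) = 1.5577 → H(X,Y|Z) = 0.9953

I(X;Y|Z) = 0.5112 + 0.5706 - 0.9953 = 0.0865 nats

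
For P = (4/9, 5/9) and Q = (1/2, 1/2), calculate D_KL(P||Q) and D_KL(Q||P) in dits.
D_KL(P||Q) = 0.0027, D_KL(Q||P) = 0.0027

KL divergence is not symmetric: D_KL(P||Q) ≠ D_KL(Q||P) in general.

D_KL(P||Q) = 0.0027 dits
D_KL(Q||P) = 0.0027 dits

In this case they happen to be equal (to 4 decimal places).

This asymmetry is why KL divergence is not a true distance metric.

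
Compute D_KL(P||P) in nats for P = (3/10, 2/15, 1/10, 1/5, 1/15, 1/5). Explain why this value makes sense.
0.0000 nats

KL divergence satisfies the Gibbs inequality: D_KL(P||Q) ≥ 0 for all distributions P, Q.

D_KL(P||Q) = Σ p(x) log(p(x)/q(x))
Each term is p(x) × log_e(p(x)/p(x)) = p(x) × log_e(1) = 0, so the sum is 0.
D_KL(P||Q) = 0.0000 nats

When P = Q, the KL divergence is exactly 0, as there is no 'divergence' between identical distributions.

This non-negativity is a fundamental property: relative entropy cannot be negative because it measures how different Q is from P.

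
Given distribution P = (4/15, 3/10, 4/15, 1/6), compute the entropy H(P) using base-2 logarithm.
1.9689 bits

Shannon entropy is H(X) = -Σ p(x) log p(x).

For P = (4/15, 3/10, 4/15, 1/6):
H = -4/15 × log_2(4/15) -3/10 × log_2(3/10) -4/15 × log_2(4/15) -1/6 × log_2(1/6)
H = 1.9689 bits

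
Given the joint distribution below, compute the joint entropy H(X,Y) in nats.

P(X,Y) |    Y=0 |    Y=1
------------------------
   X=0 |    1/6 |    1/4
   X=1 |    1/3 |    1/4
1.3580 nats

Joint entropy is H(X,Y) = -Σ_{x,y} p(x,y) log p(x,y).

Summing over all non-zero entries:
H(X,Y) = -[1/6·log_e(1/6) + 1/4·log_e(1/4) + 1/3·log_e(1/3) + 1/4·log_e(1/4)]
H(X,Y) = 1.3580 nats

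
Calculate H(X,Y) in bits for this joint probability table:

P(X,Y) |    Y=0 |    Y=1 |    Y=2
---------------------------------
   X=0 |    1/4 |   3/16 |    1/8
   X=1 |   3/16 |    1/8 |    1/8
2.5306 bits

Joint entropy is H(X,Y) = -Σ_{x,y} p(x,y) log p(x,y).

Summing over all non-zero entries:
H(X,Y) = -[1/4·log_2(1/4) + 3/16·log_2(3/16) + 1/8·log_2(1/8) + 3/16·log_2(3/16) + 1/8·log_2(1/8) + 1/8·log_2(1/8)]
H(X,Y) = 2.5306 bits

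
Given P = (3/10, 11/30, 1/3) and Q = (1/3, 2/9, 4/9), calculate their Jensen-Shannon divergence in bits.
0.0193 bits

Jensen-Shannon divergence is:
JSD(P||Q) = 0.5 × D_KL(P||M) + 0.5 × D_KL(Q||M)
where M = 0.5 × (P + Q) is the mixture distribution.

M = 0.5 × (3/10, 11/30, 1/3) + 0.5 × (1/3, 2/9, 4/9) = (0.316667, 0.294444, 7/18)

D_KL(P||M) = 0.0185 bits
D_KL(Q||M) = 0.0201 bits

JSD(P||Q) = 0.5 × 0.0185 + 0.5 × 0.0201 = 0.0193 bits

Unlike KL divergence, JSD is symmetric and bounded: 0 ≤ JSD ≤ log(2).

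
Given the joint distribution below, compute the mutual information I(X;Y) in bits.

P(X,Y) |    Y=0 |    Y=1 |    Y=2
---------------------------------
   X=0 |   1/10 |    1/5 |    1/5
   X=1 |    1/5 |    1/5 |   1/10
0.0490 bits

Mutual information: I(X;Y) = H(X) + H(Y) - H(X,Y)

Marginals:
P(X) = (1/2, 1/2), H(X) = 1.0000 bits
P(Y) = (3/10, 2/5, 3/10), H(Y) = 1.5710 bits

Joint entropy: H(X,Y) = 2.5219 bits

I(X;Y) = 1.0000 + 1.5710 - 2.5219 = 0.0490 bits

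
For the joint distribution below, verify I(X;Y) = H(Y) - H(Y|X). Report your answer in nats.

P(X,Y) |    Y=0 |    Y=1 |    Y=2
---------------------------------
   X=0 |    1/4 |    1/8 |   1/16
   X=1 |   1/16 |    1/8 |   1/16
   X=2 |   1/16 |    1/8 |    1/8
I(X;Y) = 0.0745 nats

Mutual information has multiple equivalent forms:
- I(X;Y) = H(X) - H(X|Y)
- I(X;Y) = H(Y) - H(Y|X)
- I(X;Y) = H(X) + H(Y) - H(X,Y)

Computing all quantities:
H(X) = 1.0717, H(Y) = 1.0822, H(X,Y) = 2.0794
H(X|Y) = 0.9972, H(Y|X) = 1.0077

Verification:
H(X) - H(X|Y) = 1.0717 - 0.9972 = 0.0745
H(Y) - H(Y|X) = 1.0822 - 1.0077 = 0.0745
H(X) + H(Y) - H(X,Y) = 1.0717 + 1.0822 - 2.0794 = 0.0745

All forms give I(X;Y) = 0.0745 nats. ✓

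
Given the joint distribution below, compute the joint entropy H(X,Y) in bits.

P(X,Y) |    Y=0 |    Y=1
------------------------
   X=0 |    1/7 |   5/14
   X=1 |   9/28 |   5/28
1.9017 bits

Joint entropy is H(X,Y) = -Σ_{x,y} p(x,y) log p(x,y).

Summing over all non-zero entries:
H(X,Y) = -[1/7·log_2(1/7) + 5/14·log_2(5/14) + 9/28·log_2(9/28) + 5/28·log_2(5/28)]
H(X,Y) = 1.9017 bits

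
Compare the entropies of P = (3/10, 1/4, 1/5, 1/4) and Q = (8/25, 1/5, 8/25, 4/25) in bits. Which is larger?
P

Computing entropies in bits:
H(P) = 1.9855
H(Q) = 1.9395

Distribution P has higher entropy.

Intuition: The distribution closer to uniform (more spread out) has higher entropy.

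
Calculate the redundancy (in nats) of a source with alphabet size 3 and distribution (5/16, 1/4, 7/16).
0.0269 nats

Redundancy measures how far a source is from maximum entropy:
R = H_max - H(X)

Maximum entropy for 3 symbols: H_max = log_e(3) = 1.0986 nats
Actual entropy: H(X) = 1.0717 nats
Redundancy: R = 1.0986 - 1.0717 = 0.0269 nats

This redundancy represents potential for compression: the source could be compressed by 0.0269 nats per symbol.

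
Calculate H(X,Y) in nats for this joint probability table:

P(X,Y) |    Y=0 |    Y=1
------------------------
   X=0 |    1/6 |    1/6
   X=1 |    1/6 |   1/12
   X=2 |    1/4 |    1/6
1.7482 nats

Joint entropy is H(X,Y) = -Σ_{x,y} p(x,y) log p(x,y).

Summing over all non-zero entries:
H(X,Y) = -[1/6·log_e(1/6) + 1/6·log_e(1/6) + 1/6·log_e(1/6) + 1/12·log_e(1/12) + 1/4·log_e(1/4) + 1/6·log_e(1/6)]
H(X,Y) = 1.7482 nats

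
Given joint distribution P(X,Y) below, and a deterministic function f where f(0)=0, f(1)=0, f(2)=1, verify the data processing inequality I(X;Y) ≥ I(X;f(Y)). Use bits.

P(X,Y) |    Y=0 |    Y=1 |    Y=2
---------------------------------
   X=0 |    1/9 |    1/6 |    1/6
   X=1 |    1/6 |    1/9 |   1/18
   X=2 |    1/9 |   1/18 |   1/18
I(X;Y) = 0.0579, I(X;f(Y)) = 0.0313, inequality holds: 0.0579 ≥ 0.0313

Data Processing Inequality: For any Markov chain X → Y → Z, we have I(X;Y) ≥ I(X;Z).

Here Z = f(Y) is a deterministic function of Y, forming X → Y → Z.

Original I(X;Y) = 0.0579 bits

After applying f:
P(X,Z) where Z=f(Y):
- P(X,Z=0) = P(X,Y=0) + P(X,Y=1)
- P(X,Z=1) = P(X,Y=2)

I(X;Z) = I(X;f(Y)) = 0.0313 bits

Verification: 0.0579 ≥ 0.0313 ✓

Information cannot be created by processing; the function f can only lose information about X.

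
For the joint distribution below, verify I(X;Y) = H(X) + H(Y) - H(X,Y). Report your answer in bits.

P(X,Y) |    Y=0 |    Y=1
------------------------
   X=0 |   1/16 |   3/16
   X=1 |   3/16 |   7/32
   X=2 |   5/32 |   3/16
I(X;Y) = 0.0255 bits

Mutual information has multiple equivalent forms:
- I(X;Y) = H(X) - H(X|Y)
- I(X;Y) = H(Y) - H(Y|X)
- I(X;Y) = H(X) + H(Y) - H(X,Y)

Computing all quantities:
H(X) = 1.5575, H(Y) = 0.9745, H(X,Y) = 2.5065
H(X|Y) = 1.5321, H(Y|X) = 0.9490

Verification:
H(X) - H(X|Y) = 1.5575 - 1.5321 = 0.0255
H(Y) - H(Y|X) = 0.9745 - 0.9490 = 0.0255
H(X) + H(Y) - H(X,Y) = 1.5575 + 0.9745 - 2.5065 = 0.0255

All forms give I(X;Y) = 0.0255 bits. ✓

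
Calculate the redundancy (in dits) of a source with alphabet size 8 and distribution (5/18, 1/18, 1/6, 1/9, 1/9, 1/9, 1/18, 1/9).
0.0553 dits

Redundancy measures how far a source is from maximum entropy:
R = H_max - H(X)

Maximum entropy for 8 symbols: H_max = log_10(8) = 0.9031 dits
Actual entropy: H(X) = 0.8478 dits
Redundancy: R = 0.9031 - 0.8478 = 0.0553 dits

This redundancy represents potential for compression: the source could be compressed by 0.0553 dits per symbol.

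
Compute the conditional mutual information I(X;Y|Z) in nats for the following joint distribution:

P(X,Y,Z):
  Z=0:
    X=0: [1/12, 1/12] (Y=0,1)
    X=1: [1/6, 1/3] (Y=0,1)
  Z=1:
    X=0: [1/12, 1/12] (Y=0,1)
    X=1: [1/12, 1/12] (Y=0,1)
0.0073 nats

Conditional mutual information: I(X;Y|Z) = H(X|Z) + H(Y|Z) - H(X,Y|Z)

H(Z) = 0.6365
H(X,Z) = 1.2425 → H(X|Z) = 0.6059
H(Y,Z) = 1.3086 → H(Y|Z) = 0.6721
H(X,Y,Z) = 1.9073 → H(X,Y|Z) = 1.2708

I(X;Y|Z) = 0.6059 + 0.6721 - 1.2708 = 0.0073 nats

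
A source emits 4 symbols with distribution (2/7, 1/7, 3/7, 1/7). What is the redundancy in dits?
0.0475 dits

Redundancy measures how far a source is from maximum entropy:
R = H_max - H(X)

Maximum entropy for 4 symbols: H_max = log_10(4) = 0.6021 dits
Actual entropy: H(X) = 0.5546 dits
Redundancy: R = 0.6021 - 0.5546 = 0.0475 dits

This redundancy represents potential for compression: the source could be compressed by 0.0475 dits per symbol.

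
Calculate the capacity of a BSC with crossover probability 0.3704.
0.0490 bits

For a binary symmetric channel (BSC) with error probability p:
Capacity C = 1 - H(p) bits per symbol

where H(p) = -p log₂(p) - (1-p) log₂(1-p) is the binary entropy function.

H(0.3704) = 0.9510 bits
C = 1 - 0.9510 = 0.0490 bits per symbol

This means we can reliably transmit up to 0.0490 bits of information per channel use.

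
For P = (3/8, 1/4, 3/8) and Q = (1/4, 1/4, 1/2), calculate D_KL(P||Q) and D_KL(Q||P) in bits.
D_KL(P||Q) = 0.0637, D_KL(Q||P) = 0.0613

KL divergence is not symmetric: D_KL(P||Q) ≠ D_KL(Q||P) in general.

D_KL(P||Q) = 0.0637 bits
D_KL(Q||P) = 0.0613 bits

No, they are not equal!

This asymmetry is why KL divergence is not a true distance metric.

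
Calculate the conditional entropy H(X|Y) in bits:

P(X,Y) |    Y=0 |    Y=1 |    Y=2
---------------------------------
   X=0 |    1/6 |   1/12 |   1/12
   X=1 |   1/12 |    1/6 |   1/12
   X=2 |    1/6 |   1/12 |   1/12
1.5304 bits

Using the chain rule: H(X|Y) = H(X,Y) - H(Y)

First, compute H(X,Y) = 3.0850 bits

Marginal P(Y) = (5/12, 1/3, 1/4)
H(Y) = 1.5546 bits

H(X|Y) = H(X,Y) - H(Y) = 3.0850 - 1.5546 = 1.5304 bits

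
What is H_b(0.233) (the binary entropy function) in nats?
0.5429 nats

The binary entropy function is:
H(p) = -p log(p) - (1-p) log(1-p)

H(0.233) = -0.233 × log_e(0.233) - 0.767 × log_e(0.767)
H(0.233) = 0.5429 nats

Note: Binary entropy is maximized at p=0.5 (H=1 bit) and minimized at p=0 or p=1 (H=0).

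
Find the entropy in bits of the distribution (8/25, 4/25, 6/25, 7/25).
1.9574 bits

Shannon entropy is H(X) = -Σ p(x) log p(x).

For P = (8/25, 4/25, 6/25, 7/25):
H = -8/25 × log_2(8/25) -4/25 × log_2(4/25) -6/25 × log_2(6/25) -7/25 × log_2(7/25)
H = 1.9574 bits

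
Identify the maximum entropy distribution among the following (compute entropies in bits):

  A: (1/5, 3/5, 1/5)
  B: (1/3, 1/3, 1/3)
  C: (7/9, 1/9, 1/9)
B

For a discrete distribution over n outcomes, entropy is maximized by the uniform distribution.

Computing entropies:
H(A) = 1.3710 bits
H(B) = 1.5850 bits
H(C) = 0.9864 bits

The uniform distribution (where all probabilities equal 1/3) achieves the maximum entropy of log_2(3) = 1.5850 bits.

Distribution B has the highest entropy.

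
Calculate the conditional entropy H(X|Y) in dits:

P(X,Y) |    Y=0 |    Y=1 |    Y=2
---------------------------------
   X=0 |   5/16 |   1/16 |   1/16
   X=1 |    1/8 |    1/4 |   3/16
0.2426 dits

Using the chain rule: H(X|Y) = H(X,Y) - H(Y)

First, compute H(X,Y) = 0.7081 dits

Marginal P(Y) = (7/16, 5/16, 1/4)
H(Y) = 0.4654 dits

H(X|Y) = H(X,Y) - H(Y) = 0.7081 - 0.4654 = 0.2426 dits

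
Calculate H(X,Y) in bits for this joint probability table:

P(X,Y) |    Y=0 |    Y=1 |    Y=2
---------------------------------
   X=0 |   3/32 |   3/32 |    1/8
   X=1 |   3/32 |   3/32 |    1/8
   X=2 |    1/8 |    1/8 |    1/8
3.1556 bits

Joint entropy is H(X,Y) = -Σ_{x,y} p(x,y) log p(x,y).

Summing over all non-zero entries:
H(X,Y) = -[3/32·log_2(3/32) + 3/32·log_2(3/32) + 1/8·log_2(1/8) + 3/32·log_2(3/32) + 3/32·log_2(3/32) + 1/8·log_2(1/8) + 1/8·log_2(1/8) + 1/8·log_2(1/8) + 1/8·log_2(1/8)]
H(X,Y) = 3.1556 bits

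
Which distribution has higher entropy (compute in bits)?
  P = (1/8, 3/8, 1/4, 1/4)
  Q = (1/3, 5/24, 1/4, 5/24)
Q

Computing entropies in bits:
H(P) = 1.9056
H(Q) = 1.9713

Distribution Q has higher entropy.

Intuition: The distribution closer to uniform (more spread out) has higher entropy.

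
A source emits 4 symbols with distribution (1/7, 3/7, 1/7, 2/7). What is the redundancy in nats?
0.1093 nats

Redundancy measures how far a source is from maximum entropy:
R = H_max - H(X)

Maximum entropy for 4 symbols: H_max = log_e(4) = 1.3863 nats
Actual entropy: H(X) = 1.2770 nats
Redundancy: R = 1.3863 - 1.2770 = 0.1093 nats

This redundancy represents potential for compression: the source could be compressed by 0.1093 nats per symbol.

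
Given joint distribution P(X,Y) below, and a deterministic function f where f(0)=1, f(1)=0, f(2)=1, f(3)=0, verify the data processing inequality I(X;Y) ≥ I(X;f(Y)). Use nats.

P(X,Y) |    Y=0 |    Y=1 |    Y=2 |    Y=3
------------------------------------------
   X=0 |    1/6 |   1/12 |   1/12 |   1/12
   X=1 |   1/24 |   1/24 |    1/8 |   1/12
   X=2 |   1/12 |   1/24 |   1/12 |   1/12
I(X;Y) = 0.0421, I(X;f(Y)) = 0.0004, inequality holds: 0.0421 ≥ 0.0004

Data Processing Inequality: For any Markov chain X → Y → Z, we have I(X;Y) ≥ I(X;Z).

Here Z = f(Y) is a deterministic function of Y, forming X → Y → Z.

Original I(X;Y) = 0.0421 nats

After applying f:
P(X,Z) where Z=f(Y):
- P(X,Z=0) = P(X,Y=1) + P(X,Y=3)
- P(X,Z=1) = P(X,Y=0) + P(X,Y=2)

I(X;Z) = I(X;f(Y)) = 0.0004 nats

Verification: 0.0421 ≥ 0.0004 ✓

Information cannot be created by processing; the function f can only lose information about X.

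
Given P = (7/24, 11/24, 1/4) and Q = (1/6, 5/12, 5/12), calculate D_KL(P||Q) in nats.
0.0792 nats

KL divergence: D_KL(P||Q) = Σ p(x) log(p(x)/q(x))

Computing term by term:
  x=0: 7/24 × log_e[(7/24)/(1/6)] = 7/24 × 0.5596 = 0.1632
  x=1: 11/24 × log_e[(11/24)/(5/12)] = 11/24 × 0.0953 = 0.0437
  x=2: 1/4 × log_e[(1/4)/(5/12)] = 1/4 × -0.5108 = -0.1277

D_KL(P||Q) = 0.0792 nats

Note: KL divergence is always non-negative and equals 0 iff P = Q.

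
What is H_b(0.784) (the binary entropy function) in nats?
0.5218 nats

The binary entropy function is:
H(p) = -p log(p) - (1-p) log(1-p)

H(0.784) = -0.784 × log_e(0.784) - 0.216 × log_e(0.216)
H(0.784) = 0.5218 nats

Note: Binary entropy is maximized at p=0.5 (H=1 bit) and minimized at p=0 or p=1 (H=0).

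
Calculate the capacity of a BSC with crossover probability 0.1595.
0.3669 bits

For a binary symmetric channel (BSC) with error probability p:
Capacity C = 1 - H(p) bits per symbol

where H(p) = -p log₂(p) - (1-p) log₂(1-p) is the binary entropy function.

H(0.1595) = 0.6331 bits
C = 1 - 0.6331 = 0.3669 bits per symbol

This means we can reliably transmit up to 0.3669 bits of information per channel use.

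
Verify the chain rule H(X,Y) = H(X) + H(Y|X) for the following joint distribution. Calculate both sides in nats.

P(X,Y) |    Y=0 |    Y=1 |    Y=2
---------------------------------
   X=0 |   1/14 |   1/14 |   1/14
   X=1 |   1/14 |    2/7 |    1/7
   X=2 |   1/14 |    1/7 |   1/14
H(X,Y) = 2.0449, H(X) = 1.0346, H(Y|X) = 1.0103 (all in nats)

Chain rule: H(X,Y) = H(X) + H(Y|X)

Left side — joint entropy directly:
H(X,Y) = -Σ p(x,y) log p(x,y) = 2.0449 nats

Right side — compute H(Y|X) from the conditional distributions:
P(X) = (3/14, 1/2, 2/7), so H(X) = 1.0346 nats
H(Y|X) = Σ_x P(X=x) · H(Y|X=x):
  P(Y|X=0) = (1/3, 1/3, 1/3), H(Y|X=0) = 1.0986, weight P(X=0) = 3/14
  P(Y|X=1) = (1/7, 4/7, 2/7), H(Y|X=1) = 0.9557, weight P(X=1) = 1/2
  P(Y|X=2) = (1/4, 1/2, 1/4), H(Y|X=2) = 1.0397, weight P(X=2) = 2/7
H(Y|X) = 1.0103 nats

H(X) + H(Y|X) = 1.0346 + 1.0103 = 2.0449 nats

Both sides equal 2.0449 nats. ✓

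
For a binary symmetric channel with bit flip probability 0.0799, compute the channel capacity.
0.5982 bits

For a binary symmetric channel (BSC) with error probability p:
Capacity C = 1 - H(p) bits per symbol

where H(p) = -p log₂(p) - (1-p) log₂(1-p) is the binary entropy function.

H(0.0799) = 0.4018 bits
C = 1 - 0.4018 = 0.5982 bits per symbol

This means we can reliably transmit up to 0.5982 bits of information per channel use.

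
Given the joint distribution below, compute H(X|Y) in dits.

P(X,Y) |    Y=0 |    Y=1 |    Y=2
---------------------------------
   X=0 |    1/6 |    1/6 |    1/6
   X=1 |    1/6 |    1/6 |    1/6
0.3010 dits

Using the chain rule: H(X|Y) = H(X,Y) - H(Y)

First, compute H(X,Y) = 0.7782 dits

Marginal P(Y) = (1/3, 1/3, 1/3)
H(Y) = 0.4771 dits

H(X|Y) = H(X,Y) - H(Y) = 0.7782 - 0.4771 = 0.3010 dits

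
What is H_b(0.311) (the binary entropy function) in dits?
0.2692 dits

The binary entropy function is:
H(p) = -p log(p) - (1-p) log(1-p)

H(0.311) = -0.311 × log_10(0.311) - 0.689 × log_10(0.689)
H(0.311) = 0.2692 dits

Note: Binary entropy is maximized at p=0.5 (H=1 bit) and minimized at p=0 or p=1 (H=0).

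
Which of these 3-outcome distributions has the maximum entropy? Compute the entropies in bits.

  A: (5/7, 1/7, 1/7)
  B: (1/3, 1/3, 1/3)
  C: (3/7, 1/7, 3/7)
B

For a discrete distribution over n outcomes, entropy is maximized by the uniform distribution.

Computing entropies:
H(A) = 1.1488 bits
H(B) = 1.5850 bits
H(C) = 1.4488 bits

The uniform distribution (where all probabilities equal 1/3) achieves the maximum entropy of log_2(3) = 1.5850 bits.

Distribution B has the highest entropy.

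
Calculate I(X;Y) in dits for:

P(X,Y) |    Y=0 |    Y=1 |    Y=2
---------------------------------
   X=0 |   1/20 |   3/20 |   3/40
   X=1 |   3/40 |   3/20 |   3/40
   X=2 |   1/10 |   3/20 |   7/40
0.0080 dits

Mutual information: I(X;Y) = H(X) + H(Y) - H(X,Y)

Marginals:
P(X) = (11/40, 3/10, 17/40), H(X) = 0.4690 dits
P(Y) = (9/40, 9/20, 13/40), H(Y) = 0.4605 dits

Joint entropy: H(X,Y) = 0.9214 dits

I(X;Y) = 0.4690 + 0.4605 - 0.9214 = 0.0080 dits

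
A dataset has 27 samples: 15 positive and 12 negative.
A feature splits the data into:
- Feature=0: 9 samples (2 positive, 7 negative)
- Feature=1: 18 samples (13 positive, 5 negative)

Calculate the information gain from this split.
0.1681 bits

Information Gain = H(Y) - H(Y|Feature)

Before split:
P(positive) = 15/27 = 0.5556
H(Y) = 0.9911 bits

After split:
Feature=0: H = 0.7642 bits (weight = 9/27)
Feature=1: H = 0.8524 bits (weight = 18/27)
H(Y|Feature) = (9/27)×0.7642 + (18/27)×0.8524 = 0.8230 bits

Information Gain = 0.9911 - 0.8230 = 0.1681 bits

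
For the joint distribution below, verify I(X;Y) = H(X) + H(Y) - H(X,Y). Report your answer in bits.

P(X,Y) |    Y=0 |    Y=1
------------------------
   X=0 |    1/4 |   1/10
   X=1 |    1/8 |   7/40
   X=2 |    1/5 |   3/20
I(X;Y) = 0.0428 bits

Mutual information has multiple equivalent forms:
- I(X;Y) = H(X) - H(X|Y)
- I(X;Y) = H(Y) - H(Y|X)
- I(X;Y) = H(X) + H(Y) - H(X,Y)

Computing all quantities:
H(X) = 1.5813, H(Y) = 0.9837, H(X,Y) = 2.5222
H(X|Y) = 1.5385, H(Y|X) = 0.9409

Verification:
H(X) - H(X|Y) = 1.5813 - 1.5385 = 0.0428
H(Y) - H(Y|X) = 0.9837 - 0.9409 = 0.0428
H(X) + H(Y) - H(X,Y) = 1.5813 + 0.9837 - 2.5222 = 0.0428

All forms give I(X;Y) = 0.0428 bits. ✓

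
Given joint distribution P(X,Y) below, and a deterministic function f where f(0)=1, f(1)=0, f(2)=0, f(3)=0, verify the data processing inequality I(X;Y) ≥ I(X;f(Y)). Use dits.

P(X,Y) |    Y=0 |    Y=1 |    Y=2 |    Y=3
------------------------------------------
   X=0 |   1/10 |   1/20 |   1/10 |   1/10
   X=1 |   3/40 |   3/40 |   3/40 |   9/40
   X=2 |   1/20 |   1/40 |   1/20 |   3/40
I(X;Y) = 0.0113, I(X;f(Y)) = 0.0037, inequality holds: 0.0113 ≥ 0.0037

Data Processing Inequality: For any Markov chain X → Y → Z, we have I(X;Y) ≥ I(X;Z).

Here Z = f(Y) is a deterministic function of Y, forming X → Y → Z.

Original I(X;Y) = 0.0113 dits

After applying f:
P(X,Z) where Z=f(Y):
- P(X,Z=0) = P(X,Y=1) + P(X,Y=2) + P(X,Y=3)
- P(X,Z=1) = P(X,Y=0)

I(X;Z) = I(X;f(Y)) = 0.0037 dits

Verification: 0.0113 ≥ 0.0037 ✓

Information cannot be created by processing; the function f can only lose information about X.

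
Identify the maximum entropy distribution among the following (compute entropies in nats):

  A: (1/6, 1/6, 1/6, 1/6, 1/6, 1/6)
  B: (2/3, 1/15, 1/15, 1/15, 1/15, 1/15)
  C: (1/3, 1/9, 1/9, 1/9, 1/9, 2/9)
A

For a discrete distribution over n outcomes, entropy is maximized by the uniform distribution.

Computing entropies:
H(A) = 1.7918 nats
H(B) = 1.1730 nats
H(C) = 1.6770 nats

The uniform distribution (where all probabilities equal 1/6) achieves the maximum entropy of log_e(6) = 1.7918 nats.

Distribution A has the highest entropy.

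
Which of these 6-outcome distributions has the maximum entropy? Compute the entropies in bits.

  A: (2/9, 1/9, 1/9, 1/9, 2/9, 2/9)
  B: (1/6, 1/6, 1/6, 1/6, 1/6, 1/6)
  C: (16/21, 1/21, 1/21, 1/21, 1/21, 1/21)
B

For a discrete distribution over n outcomes, entropy is maximized by the uniform distribution.

Computing entropies:
H(A) = 2.5033 bits
H(B) = 2.5850 bits
H(C) = 1.3447 bits

The uniform distribution (where all probabilities equal 1/6) achieves the maximum entropy of log_2(6) = 2.5850 bits.

Distribution B has the highest entropy.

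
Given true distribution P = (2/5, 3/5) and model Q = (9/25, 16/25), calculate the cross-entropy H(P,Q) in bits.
0.9759 bits

Cross-entropy: H(P,Q) = -Σ p(x) log q(x)

Alternatively: H(P,Q) = H(P) + D_KL(P||Q)
H(P) = 0.9710 bits
D_KL(P||Q) = 0.0049 bits

H(P,Q) = 0.9710 + 0.0049 = 0.9759 bits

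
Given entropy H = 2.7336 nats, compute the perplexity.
15.3882

Perplexity is e^H (or exp(H) for natural log).

H = 2.7336 nats
Perplexity = e^2.7336 = 15.3882

Interpretation: The model's uncertainty is equivalent to choosing uniformly among 15.4 options.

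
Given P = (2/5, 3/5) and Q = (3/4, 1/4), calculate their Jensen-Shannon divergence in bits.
0.0926 bits

Jensen-Shannon divergence is:
JSD(P||Q) = 0.5 × D_KL(P||M) + 0.5 × D_KL(Q||M)
where M = 0.5 × (P + Q) is the mixture distribution.

M = 0.5 × (2/5, 3/5) + 0.5 × (3/4, 1/4) = (23/40, 17/40)

D_KL(P||M) = 0.0891 bits
D_KL(Q||M) = 0.0961 bits

JSD(P||Q) = 0.5 × 0.0891 + 0.5 × 0.0961 = 0.0926 bits

Unlike KL divergence, JSD is symmetric and bounded: 0 ≤ JSD ≤ log(2).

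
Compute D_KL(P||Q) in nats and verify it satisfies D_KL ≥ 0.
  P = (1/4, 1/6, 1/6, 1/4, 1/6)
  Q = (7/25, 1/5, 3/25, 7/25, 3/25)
0.0225 nats

KL divergence satisfies the Gibbs inequality: D_KL(P||Q) ≥ 0 for all distributions P, Q.

D_KL(P||Q) = Σ p(x) log(p(x)/q(x))
Term by term:
  x=0: 1/4 × log_e[(1/4)/(7/25)] = -0.0283
  x=1: 1/6 × log_e[(1/6)/(1/5)] = -0.0304
  x=2: 1/6 × log_e[(1/6)/(3/25)] = 0.0548
  x=3: 1/4 × log_e[(1/4)/(7/25)] = -0.0283
  x=4: 1/6 × log_e[(1/6)/(3/25)] = 0.0548
D_KL(P||Q) = 0.0225 nats

D_KL(P||Q) = 0.0225 ≥ 0 ✓

This non-negativity is a fundamental property: relative entropy cannot be negative because it measures how different Q is from P.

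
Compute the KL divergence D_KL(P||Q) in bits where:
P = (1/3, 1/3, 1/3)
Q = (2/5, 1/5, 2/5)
0.0703 bits

KL divergence: D_KL(P||Q) = Σ p(x) log(p(x)/q(x))

Computing term by term:
  x=0: 1/3 × log_2[(1/3)/(2/5)] = 1/3 × -0.2630 = -0.0877
  x=1: 1/3 × log_2[(1/3)/(1/5)] = 1/3 × 0.7370 = 0.2457
  x=2: 1/3 × log_2[(1/3)/(2/5)] = 1/3 × -0.2630 = -0.0877

D_KL(P||Q) = 0.0703 bits

Note: KL divergence is always non-negative and equals 0 iff P = Q.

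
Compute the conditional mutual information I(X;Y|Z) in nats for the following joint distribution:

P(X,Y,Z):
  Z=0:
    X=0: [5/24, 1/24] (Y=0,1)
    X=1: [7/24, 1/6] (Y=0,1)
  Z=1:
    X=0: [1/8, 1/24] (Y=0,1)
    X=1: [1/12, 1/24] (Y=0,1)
0.0172 nats

Conditional mutual information: I(X;Y|Z) = H(X|Z) + H(Y|Z) - H(X,Y|Z)

H(Z) = 0.6036
H(X,Z) = 1.2627 → H(X|Z) = 0.6591
H(Y,Z) = 1.2072 → H(Y|Z) = 0.6036
H(X,Y,Z) = 1.8491 → H(X,Y|Z) = 1.2454

I(X;Y|Z) = 0.6591 + 0.6036 - 1.2454 = 0.0172 nats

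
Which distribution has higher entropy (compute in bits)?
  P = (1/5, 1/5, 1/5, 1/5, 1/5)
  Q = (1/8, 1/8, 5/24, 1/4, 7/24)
P

Computing entropies in bits:
H(P) = 2.3219
H(Q) = 2.2399

Distribution P has higher entropy.

Intuition: The distribution closer to uniform (more spread out) has higher entropy.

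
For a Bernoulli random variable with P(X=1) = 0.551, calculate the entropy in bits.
0.9925 bits

The binary entropy function is:
H(p) = -p log(p) - (1-p) log(1-p)

H(0.551) = -0.551 × log_2(0.551) - 0.449 × log_2(0.449)
H(0.551) = 0.9925 bits

Note: Binary entropy is maximized at p=0.5 (H=1 bit) and minimized at p=0 or p=1 (H=0).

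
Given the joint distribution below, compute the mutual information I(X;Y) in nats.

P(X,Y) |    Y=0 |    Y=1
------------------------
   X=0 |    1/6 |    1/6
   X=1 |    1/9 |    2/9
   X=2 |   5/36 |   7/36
0.0096 nats

Mutual information: I(X;Y) = H(X) + H(Y) - H(X,Y)

Marginals:
P(X) = (1/3, 1/3, 1/3), H(X) = 1.0986 nats
P(Y) = (5/12, 7/12), H(Y) = 0.6792 nats

Joint entropy: H(X,Y) = 1.7682 nats

I(X;Y) = 1.0986 + 0.6792 - 1.7682 = 0.0096 nats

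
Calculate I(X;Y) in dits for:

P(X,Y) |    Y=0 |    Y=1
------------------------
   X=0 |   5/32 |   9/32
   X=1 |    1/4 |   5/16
0.0017 dits

Mutual information: I(X;Y) = H(X) + H(Y) - H(X,Y)

Marginals:
P(X) = (7/16, 9/16), H(X) = 0.2976 dits
P(Y) = (13/32, 19/32), H(Y) = 0.2934 dits

Joint entropy: H(X,Y) = 0.5893 dits

I(X;Y) = 0.2976 + 0.2934 - 0.5893 = 0.0017 dits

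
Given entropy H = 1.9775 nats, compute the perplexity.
7.2247

Perplexity is e^H (or exp(H) for natural log).

H = 1.9775 nats
Perplexity = e^1.9775 = 7.2247

Interpretation: The model's uncertainty is equivalent to choosing uniformly among 7.2 options.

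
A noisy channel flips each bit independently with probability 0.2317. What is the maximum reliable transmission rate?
0.2190 bits

For a binary symmetric channel (BSC) with error probability p:
Capacity C = 1 - H(p) bits per symbol

where H(p) = -p log₂(p) - (1-p) log₂(1-p) is the binary entropy function.

H(0.2317) = 0.7810 bits
C = 1 - 0.7810 = 0.2190 bits per symbol

This means we can reliably transmit up to 0.2190 bits of information per channel use.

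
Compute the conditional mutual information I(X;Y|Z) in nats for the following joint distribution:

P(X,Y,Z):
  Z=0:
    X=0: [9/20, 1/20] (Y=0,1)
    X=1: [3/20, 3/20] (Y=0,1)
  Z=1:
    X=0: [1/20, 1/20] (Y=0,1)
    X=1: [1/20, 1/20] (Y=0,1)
0.0794 nats

Conditional mutual information: I(X;Y|Z) = H(X|Z) + H(Y|Z) - H(X,Y|Z)

H(Z) = 0.5004
H(X,Z) = 1.1683 → H(X|Z) = 0.6679
H(Y,Z) = 1.0889 → H(Y|Z) = 0.5885
H(X,Y,Z) = 1.6774 → H(X,Y|Z) = 1.1770

I(X;Y|Z) = 0.6679 + 0.5885 - 1.1770 = 0.0794 nats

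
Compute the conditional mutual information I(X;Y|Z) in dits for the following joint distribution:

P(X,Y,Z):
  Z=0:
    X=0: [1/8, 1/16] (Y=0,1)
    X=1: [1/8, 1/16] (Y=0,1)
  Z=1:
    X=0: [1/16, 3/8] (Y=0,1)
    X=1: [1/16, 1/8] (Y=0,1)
0.0061 dits

Conditional mutual information: I(X;Y|Z) = H(X|Z) + H(Y|Z) - H(X,Y|Z)

H(Z) = 0.2873
H(X,Z) = 0.5660 → H(X|Z) = 0.2787
H(Y,Z) = 0.5268 → H(Y|Z) = 0.2395
H(X,Y,Z) = 0.7994 → H(X,Y|Z) = 0.5121

I(X;Y|Z) = 0.2787 + 0.2395 - 0.5121 = 0.0061 dits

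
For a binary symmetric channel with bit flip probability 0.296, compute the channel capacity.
0.1237 bits

For a binary symmetric channel (BSC) with error probability p:
Capacity C = 1 - H(p) bits per symbol

where H(p) = -p log₂(p) - (1-p) log₂(1-p) is the binary entropy function.

H(0.296) = 0.8763 bits
C = 1 - 0.8763 = 0.1237 bits per symbol

This means we can reliably transmit up to 0.1237 bits of information per channel use.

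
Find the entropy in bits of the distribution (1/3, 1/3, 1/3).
1.5850 bits

Shannon entropy is H(X) = -Σ p(x) log p(x).

For P = (1/3, 1/3, 1/3):
H = -1/3 × log_2(1/3) -1/3 × log_2(1/3) -1/3 × log_2(1/3)
H = 1.5850 bits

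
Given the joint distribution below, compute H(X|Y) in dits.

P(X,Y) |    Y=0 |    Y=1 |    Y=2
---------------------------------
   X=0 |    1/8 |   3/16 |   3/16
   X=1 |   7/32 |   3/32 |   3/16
0.2885 dits

Using the chain rule: H(X|Y) = H(X,Y) - H(Y)

First, compute H(X,Y) = 0.7626 dits

Marginal P(Y) = (11/32, 9/32, 3/8)
H(Y) = 0.4741 dits

H(X|Y) = H(X,Y) - H(Y) = 0.7626 - 0.4741 = 0.2885 dits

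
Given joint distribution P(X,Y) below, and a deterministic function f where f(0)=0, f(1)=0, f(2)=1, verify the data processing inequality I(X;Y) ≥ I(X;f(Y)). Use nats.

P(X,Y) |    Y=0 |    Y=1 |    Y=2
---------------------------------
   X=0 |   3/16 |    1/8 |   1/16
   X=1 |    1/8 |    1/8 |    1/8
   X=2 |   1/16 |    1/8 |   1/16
I(X;Y) = 0.0310, I(X;f(Y)) = 0.0141, inequality holds: 0.0310 ≥ 0.0141

Data Processing Inequality: For any Markov chain X → Y → Z, we have I(X;Y) ≥ I(X;Z).

Here Z = f(Y) is a deterministic function of Y, forming X → Y → Z.

Original I(X;Y) = 0.0310 nats

After applying f:
P(X,Z) where Z=f(Y):
- P(X,Z=0) = P(X,Y=0) + P(X,Y=1)
- P(X,Z=1) = P(X,Y=2)

I(X;Z) = I(X;f(Y)) = 0.0141 nats

Verification: 0.0310 ≥ 0.0141 ✓

Information cannot be created by processing; the function f can only lose information about X.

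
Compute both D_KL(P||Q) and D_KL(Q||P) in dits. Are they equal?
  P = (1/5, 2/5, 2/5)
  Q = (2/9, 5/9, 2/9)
D_KL(P||Q) = 0.0359, D_KL(Q||P) = 0.0327

KL divergence is not symmetric: D_KL(P||Q) ≠ D_KL(Q||P) in general.

D_KL(P||Q) = 0.0359 dits
D_KL(Q||P) = 0.0327 dits

No, they are not equal!

This asymmetry is why KL divergence is not a true distance metric.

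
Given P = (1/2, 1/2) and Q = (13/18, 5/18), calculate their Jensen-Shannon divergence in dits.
0.0114 dits

Jensen-Shannon divergence is:
JSD(P||Q) = 0.5 × D_KL(P||M) + 0.5 × D_KL(Q||M)
where M = 0.5 × (P + Q) is the mixture distribution.

M = 0.5 × (1/2, 1/2) + 0.5 × (13/18, 5/18) = (11/18, 7/18)

D_KL(P||M) = 0.0110 dits
D_KL(Q||M) = 0.0118 dits

JSD(P||Q) = 0.5 × 0.0110 + 0.5 × 0.0118 = 0.0114 dits

Unlike KL divergence, JSD is symmetric and bounded: 0 ≤ JSD ≤ log(2).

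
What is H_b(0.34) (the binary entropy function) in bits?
0.9248 bits

The binary entropy function is:
H(p) = -p log(p) - (1-p) log(1-p)

H(0.34) = -0.34 × log_2(0.34) - 0.66 × log_2(0.66)
H(0.34) = 0.9248 bits

Note: Binary entropy is maximized at p=0.5 (H=1 bit) and minimized at p=0 or p=1 (H=0).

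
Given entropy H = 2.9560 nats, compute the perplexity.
19.2209

Perplexity is e^H (or exp(H) for natural log).

H = 2.9560 nats
Perplexity = e^2.9560 = 19.2209

Interpretation: The model's uncertainty is equivalent to choosing uniformly among 19.2 options.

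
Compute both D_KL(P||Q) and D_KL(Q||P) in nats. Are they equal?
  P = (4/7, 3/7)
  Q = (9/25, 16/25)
D_KL(P||Q) = 0.0922, D_KL(Q||P) = 0.0903

KL divergence is not symmetric: D_KL(P||Q) ≠ D_KL(Q||P) in general.

D_KL(P||Q) = 0.0922 nats
D_KL(Q||P) = 0.0903 nats

No, they are not equal!

This asymmetry is why KL divergence is not a true distance metric.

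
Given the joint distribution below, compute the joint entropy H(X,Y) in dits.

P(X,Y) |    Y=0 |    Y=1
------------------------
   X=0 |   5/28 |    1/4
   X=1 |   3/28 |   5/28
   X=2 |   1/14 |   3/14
0.7469 dits

Joint entropy is H(X,Y) = -Σ_{x,y} p(x,y) log p(x,y).

Summing over all non-zero entries:
H(X,Y) = -[5/28·log_10(5/28) + 1/4·log_10(1/4) + 3/28·log_10(3/28) + 5/28·log_10(5/28) + 1/14·log_10(1/14) + 3/14·log_10(3/14)]
H(X,Y) = 0.7469 dits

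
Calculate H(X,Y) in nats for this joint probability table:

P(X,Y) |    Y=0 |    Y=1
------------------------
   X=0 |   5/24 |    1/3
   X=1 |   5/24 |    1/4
1.3664 nats

Joint entropy is H(X,Y) = -Σ_{x,y} p(x,y) log p(x,y).

Summing over all non-zero entries:
H(X,Y) = -[5/24·log_e(5/24) + 1/3·log_e(1/3) + 5/24·log_e(5/24) + 1/4·log_e(1/4)]
H(X,Y) = 1.3664 nats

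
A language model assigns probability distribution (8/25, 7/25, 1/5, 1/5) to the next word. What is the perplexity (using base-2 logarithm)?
3.9150

Perplexity is 2^H (or exp(H) for natural log).

First, H = -Σ p log p = 1.9690 bits
Perplexity = 2^1.9690 = 3.9150

Interpretation: The model's uncertainty is equivalent to choosing uniformly among 3.9 options.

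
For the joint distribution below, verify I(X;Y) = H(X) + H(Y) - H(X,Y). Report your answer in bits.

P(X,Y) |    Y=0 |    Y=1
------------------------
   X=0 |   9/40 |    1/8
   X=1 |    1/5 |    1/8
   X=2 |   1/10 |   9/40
I(X;Y) = 0.0673 bits

Mutual information has multiple equivalent forms:
- I(X;Y) = H(X) - H(X|Y)
- I(X;Y) = H(Y) - H(Y|X)
- I(X;Y) = H(X) + H(Y) - H(X,Y)

Computing all quantities:
H(X) = 1.5841, H(Y) = 0.9982, H(X,Y) = 2.5150
H(X|Y) = 1.5168, H(Y|X) = 0.9309

Verification:
H(X) - H(X|Y) = 1.5841 - 1.5168 = 0.0673
H(Y) - H(Y|X) = 0.9982 - 0.9309 = 0.0673
H(X) + H(Y) - H(X,Y) = 1.5841 + 0.9982 - 2.5150 = 0.0673

All forms give I(X;Y) = 0.0673 bits. ✓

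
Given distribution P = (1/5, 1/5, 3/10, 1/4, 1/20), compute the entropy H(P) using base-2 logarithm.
2.1660 bits

Shannon entropy is H(X) = -Σ p(x) log p(x).

For P = (1/5, 1/5, 3/10, 1/4, 1/20):
H = -1/5 × log_2(1/5) -1/5 × log_2(1/5) -3/10 × log_2(3/10) -1/4 × log_2(1/4) -1/20 × log_2(1/20)
H = 2.1660 bits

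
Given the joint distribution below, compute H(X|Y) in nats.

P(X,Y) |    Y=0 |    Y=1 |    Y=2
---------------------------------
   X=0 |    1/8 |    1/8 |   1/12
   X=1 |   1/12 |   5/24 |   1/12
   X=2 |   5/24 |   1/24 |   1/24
1.0001 nats

Using the chain rule: H(X|Y) = H(X,Y) - H(Y)

First, compute H(X,Y) = 2.0595 nats

Marginal P(Y) = (5/12, 3/8, 5/24)
H(Y) = 1.0594 nats

H(X|Y) = H(X,Y) - H(Y) = 2.0595 - 1.0594 = 1.0001 nats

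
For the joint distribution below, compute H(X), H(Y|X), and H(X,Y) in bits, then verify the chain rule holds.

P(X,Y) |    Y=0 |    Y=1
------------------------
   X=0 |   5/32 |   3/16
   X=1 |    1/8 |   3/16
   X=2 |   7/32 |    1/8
H(X,Y) = 2.5537, H(X) = 1.5835, H(Y|X) = 0.9702 (all in bits)

Chain rule: H(X,Y) = H(X) + H(Y|X)

Left side — joint entropy directly:
H(X,Y) = -Σ p(x,y) log p(x,y) = 2.5537 bits

Right side — compute H(Y|X) from the conditional distributions:
P(X) = (11/32, 5/16, 11/32), so H(X) = 1.5835 bits
H(Y|X) = Σ_x P(X=x) · H(Y|X=x):
  P(Y|X=0) = (5/11, 6/11), H(Y|X=0) = 0.9940, weight P(X=0) = 11/32
  P(Y|X=1) = (2/5, 3/5), H(Y|X=1) = 0.9710, weight P(X=1) = 5/16
  P(Y|X=2) = (7/11, 4/11), H(Y|X=2) = 0.9457, weight P(X=2) = 11/32
H(Y|X) = 0.9702 bits

H(X) + H(Y|X) = 1.5835 + 0.9702 = 2.5537 bits

Both sides equal 2.5537 bits. ✓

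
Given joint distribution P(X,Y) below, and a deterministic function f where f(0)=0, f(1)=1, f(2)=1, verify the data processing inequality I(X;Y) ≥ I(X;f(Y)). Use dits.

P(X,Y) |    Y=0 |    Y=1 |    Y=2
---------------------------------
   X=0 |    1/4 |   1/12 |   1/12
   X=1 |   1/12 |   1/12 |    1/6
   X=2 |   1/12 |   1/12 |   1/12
I(X;Y) = 0.0262, I(X;f(Y)) = 0.0227, inequality holds: 0.0262 ≥ 0.0227

Data Processing Inequality: For any Markov chain X → Y → Z, we have I(X;Y) ≥ I(X;Z).

Here Z = f(Y) is a deterministic function of Y, forming X → Y → Z.

Original I(X;Y) = 0.0262 dits

After applying f:
P(X,Z) where Z=f(Y):
- P(X,Z=0) = P(X,Y=0)
- P(X,Z=1) = P(X,Y=1) + P(X,Y=2)

I(X;Z) = I(X;f(Y)) = 0.0227 dits

Verification: 0.0262 ≥ 0.0227 ✓

Information cannot be created by processing; the function f can only lose information about X.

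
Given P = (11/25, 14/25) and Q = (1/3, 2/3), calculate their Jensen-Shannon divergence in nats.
0.0060 nats

Jensen-Shannon divergence is:
JSD(P||Q) = 0.5 × D_KL(P||M) + 0.5 × D_KL(Q||M)
where M = 0.5 × (P + Q) is the mixture distribution.

M = 0.5 × (11/25, 14/25) + 0.5 × (1/3, 2/3) = (0.386667, 0.613333)

D_KL(P||M) = 0.0059 nats
D_KL(Q||M) = 0.0061 nats

JSD(P||Q) = 0.5 × 0.0059 + 0.5 × 0.0061 = 0.0060 nats

Unlike KL divergence, JSD is symmetric and bounded: 0 ≤ JSD ≤ log(2).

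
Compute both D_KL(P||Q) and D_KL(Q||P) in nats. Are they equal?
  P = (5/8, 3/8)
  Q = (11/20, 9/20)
D_KL(P||Q) = 0.0115, D_KL(Q||P) = 0.0117

KL divergence is not symmetric: D_KL(P||Q) ≠ D_KL(Q||P) in general.

D_KL(P||Q) = 0.0115 nats
D_KL(Q||P) = 0.0117 nats

No, they are not equal!

This asymmetry is why KL divergence is not a true distance metric.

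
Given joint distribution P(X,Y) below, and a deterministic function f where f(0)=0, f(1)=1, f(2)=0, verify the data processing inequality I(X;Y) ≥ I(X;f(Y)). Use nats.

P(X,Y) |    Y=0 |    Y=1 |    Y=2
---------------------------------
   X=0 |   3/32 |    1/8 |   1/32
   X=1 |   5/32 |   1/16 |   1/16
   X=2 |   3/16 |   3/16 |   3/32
I(X;Y) = 0.0254, I(X;f(Y)) = 0.0238, inequality holds: 0.0254 ≥ 0.0238

Data Processing Inequality: For any Markov chain X → Y → Z, we have I(X;Y) ≥ I(X;Z).

Here Z = f(Y) is a deterministic function of Y, forming X → Y → Z.

Original I(X;Y) = 0.0254 nats

After applying f:
P(X,Z) where Z=f(Y):
- P(X,Z=0) = P(X,Y=0) + P(X,Y=2)
- P(X,Z=1) = P(X,Y=1)

I(X;Z) = I(X;f(Y)) = 0.0238 nats

Verification: 0.0254 ≥ 0.0238 ✓

Information cannot be created by processing; the function f can only lose information about X.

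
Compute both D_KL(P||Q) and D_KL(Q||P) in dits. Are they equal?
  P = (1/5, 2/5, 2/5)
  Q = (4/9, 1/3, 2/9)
D_KL(P||Q) = 0.0644, D_KL(Q||P) = 0.0710

KL divergence is not symmetric: D_KL(P||Q) ≠ D_KL(Q||P) in general.

D_KL(P||Q) = 0.0644 dits
D_KL(Q||P) = 0.0710 dits

No, they are not equal!

This asymmetry is why KL divergence is not a true distance metric.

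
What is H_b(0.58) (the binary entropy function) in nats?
0.6803 nats

The binary entropy function is:
H(p) = -p log(p) - (1-p) log(1-p)

H(0.58) = -0.58 × log_e(0.58) - 0.42 × log_e(0.42)
H(0.58) = 0.6803 nats

Note: Binary entropy is maximized at p=0.5 (H=1 bit) and minimized at p=0 or p=1 (H=0).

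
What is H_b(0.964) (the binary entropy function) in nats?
0.1550 nats

The binary entropy function is:
H(p) = -p log(p) - (1-p) log(1-p)

H(0.964) = -0.964 × log_e(0.964) - 0.036 × log_e(0.036)
H(0.964) = 0.1550 nats

Note: Binary entropy is maximized at p=0.5 (H=1 bit) and minimized at p=0 or p=1 (H=0).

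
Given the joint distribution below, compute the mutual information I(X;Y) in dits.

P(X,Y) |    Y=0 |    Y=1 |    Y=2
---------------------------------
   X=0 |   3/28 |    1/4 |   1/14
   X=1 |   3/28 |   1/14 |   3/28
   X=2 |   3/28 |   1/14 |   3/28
0.0261 dits

Mutual information: I(X;Y) = H(X) + H(Y) - H(X,Y)

Marginals:
P(X) = (3/7, 2/7, 2/7), H(X) = 0.4686 dits
P(Y) = (9/28, 11/28, 2/7), H(Y) = 0.4733 dits

Joint entropy: H(X,Y) = 0.9158 dits

I(X;Y) = 0.4686 + 0.4733 - 0.9158 = 0.0261 dits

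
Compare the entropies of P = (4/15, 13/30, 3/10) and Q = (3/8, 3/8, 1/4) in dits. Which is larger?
Q

Computing entropies in dits:
H(P) = 0.4673
H(Q) = 0.4700

Distribution Q has higher entropy.

Intuition: The distribution closer to uniform (more spread out) has higher entropy.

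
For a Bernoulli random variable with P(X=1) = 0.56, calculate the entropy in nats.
0.6859 nats

The binary entropy function is:
H(p) = -p log(p) - (1-p) log(1-p)

H(0.56) = -0.56 × log_e(0.56) - 0.44 × log_e(0.44)
H(0.56) = 0.6859 nats

Note: Binary entropy is maximized at p=0.5 (H=1 bit) and minimized at p=0 or p=1 (H=0).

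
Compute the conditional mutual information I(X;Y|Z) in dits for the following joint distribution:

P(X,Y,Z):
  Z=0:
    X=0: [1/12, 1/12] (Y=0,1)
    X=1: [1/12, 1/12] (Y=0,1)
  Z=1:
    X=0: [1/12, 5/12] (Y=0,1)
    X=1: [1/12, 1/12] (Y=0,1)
0.0148 dits

Conditional mutual information: I(X;Y|Z) = H(X|Z) + H(Y|Z) - H(X,Y|Z)

H(Z) = 0.2764
H(X,Z) = 0.5396 → H(X|Z) = 0.2632
H(Y,Z) = 0.5396 → H(Y|Z) = 0.2632
H(X,Y,Z) = 0.7879 → H(X,Y|Z) = 0.5115

I(X;Y|Z) = 0.2632 + 0.2632 - 0.5115 = 0.0148 dits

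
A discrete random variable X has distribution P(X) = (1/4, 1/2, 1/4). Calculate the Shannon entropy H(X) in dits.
0.4515 dits

Shannon entropy is H(X) = -Σ p(x) log p(x).

For P = (1/4, 1/2, 1/4):
H = -1/4 × log_10(1/4) -1/2 × log_10(1/2) -1/4 × log_10(1/4)
H = 0.4515 dits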